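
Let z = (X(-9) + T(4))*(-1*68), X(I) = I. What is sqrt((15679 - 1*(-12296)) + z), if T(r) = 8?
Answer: sqrt(28043) ≈ 167.46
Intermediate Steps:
z = 68 (z = (-9 + 8)*(-1*68) = -1*(-68) = 68)
sqrt((15679 - 1*(-12296)) + z) = sqrt((15679 - 1*(-12296)) + 68) = sqrt((15679 + 12296) + 68) = sqrt(27975 + 68) = sqrt(28043)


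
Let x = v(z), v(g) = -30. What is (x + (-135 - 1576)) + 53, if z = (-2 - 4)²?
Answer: -1688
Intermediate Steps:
z = 36 (z = (-6)² = 36)
x = -30
(x + (-135 - 1576)) + 53 = (-30 + (-135 - 1576)) + 53 = (-30 - 1711) + 53 = -1741 + 53 = -1688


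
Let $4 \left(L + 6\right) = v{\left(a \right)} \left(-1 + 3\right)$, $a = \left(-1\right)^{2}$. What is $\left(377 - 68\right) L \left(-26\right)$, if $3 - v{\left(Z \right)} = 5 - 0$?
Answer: $56238$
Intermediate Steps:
$a = 1$
$v{\left(Z \right)} = -2$ ($v{\left(Z \right)} = 3 - \left(5 - 0\right) = 3 - \left(5 + 0\right) = 3 - 5 = -2$)
$L = -7$ ($L = -6 + \frac{\left(-2\right) \left(-1 + 3\right)}{4} = -6 + \frac{\left(-2\right) 2}{4} = -6 + \frac{1}{4} \left(-4\right) = -6 - 1 = -7$)
$\left(377 - 68\right) L \left(-26\right) = \left(377 - 68\right) \left(\left(-7\right) \left(-26\right)\right) = 309 \cdot 182 = 56238$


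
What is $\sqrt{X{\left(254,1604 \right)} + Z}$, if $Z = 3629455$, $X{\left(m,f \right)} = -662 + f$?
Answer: $\sqrt{3630397} \approx 1905.4$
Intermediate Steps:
$\sqrt{X{\left(254,1604 \right)} + Z} = \sqrt{\left(-662 + 1604\right) + 3629455} = \sqrt{942 + 3629455} = \sqrt{3630397}$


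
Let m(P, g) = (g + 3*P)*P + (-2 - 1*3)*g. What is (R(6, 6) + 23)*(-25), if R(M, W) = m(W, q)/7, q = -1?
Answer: -6700/7 ≈ -957.14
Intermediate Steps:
m(P, g) = -5*g + P*(g + 3*P) (m(P, g) = P*(g + 3*P) + (-2 - 3)*g = P*(g + 3*P) - 5*g = -5*g + P*(g + 3*P))
R(M, W) = 5/7 - W/7 + 3*W**2/7 (R(M, W) = (-5*(-1) + 3*W**2 + W*(-1))/7 = (5 + 3*W**2 - W)*(1/7) = (5 - W + 3*W**2)*(1/7) = 5/7 - W/7 + 3*W**2/7)
(R(6, 6) + 23)*(-25) = ((5/7 - 1/7*6 + (3/7)*6**2) + 23)*(-25) = ((5/7 - 6/7 + (3/7)*36) + 23)*(-25) = ((5/7 - 6/7 + 108/7) + 23)*(-25) = (107/7 + 23)*(-25) = (268/7)*(-25) = -6700/7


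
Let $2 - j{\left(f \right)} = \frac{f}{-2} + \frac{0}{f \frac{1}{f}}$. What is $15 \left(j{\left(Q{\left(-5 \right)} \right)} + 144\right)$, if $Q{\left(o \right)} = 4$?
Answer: $2220$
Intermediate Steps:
$j{\left(f \right)} = 2 + \frac{f}{2}$ ($j{\left(f \right)} = 2 - \left(\frac{f}{-2} + \frac{0}{f \frac{1}{f}}\right) = 2 - \left(f \left(- \frac{1}{2}\right) + \frac{0}{1}\right) = 2 - \left(- \frac{f}{2} + 0 \cdot 1\right) = 2 - \left(- \frac{f}{2} + 0\right) = 2 - - \frac{f}{2} = 2 + \frac{f}{2}$)
$15 \left(j{\left(Q{\left(-5 \right)} \right)} + 144\right) = 15 \left(\left(2 + \frac{1}{2} \cdot 4\right) + 144\right) = 15 \left(\left(2 + 2\right) + 144\right) = 15 \left(4 + 144\right) = 15 \cdot 148 = 2220$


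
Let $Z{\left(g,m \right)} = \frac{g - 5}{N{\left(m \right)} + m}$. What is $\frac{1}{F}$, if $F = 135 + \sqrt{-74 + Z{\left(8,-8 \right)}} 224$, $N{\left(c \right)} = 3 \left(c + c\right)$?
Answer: $\frac{135}{3733937} - \frac{8 i \sqrt{58058}}{3733937} \approx 3.6155 \cdot 10^{-5} - 0.00051624 i$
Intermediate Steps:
$N{\left(c \right)} = 6 c$ ($N{\left(c \right)} = 3 \cdot 2 c = 6 c$)
$Z{\left(g,m \right)} = \frac{-5 + g}{7 m}$ ($Z{\left(g,m \right)} = \frac{g - 5}{6 m + m} = \frac{-5 + g}{7 m}$)
$F = 135 + 8 i \sqrt{58058}$ ($F = 135 + \sqrt{-74 + \frac{-5 + 8}{7 \left(-8\right)}} 224 = 135 + \sqrt{-74 + \frac{1}{7} \left(- \frac{1}{8}\right) 3} \cdot 224 = 135 + \sqrt{-74 - \frac{3}{56}} \cdot 224 = 135 + \sqrt{- \frac{4147}{56}} \cdot 224 = 135 + \frac{i \sqrt{58058}}{28} \cdot 224 = 135 + 8 i \sqrt{58058} \approx 135.0 + 1927.6 i$)
$\frac{1}{F} = \frac{1}{135 + 8 i \sqrt{58058}}$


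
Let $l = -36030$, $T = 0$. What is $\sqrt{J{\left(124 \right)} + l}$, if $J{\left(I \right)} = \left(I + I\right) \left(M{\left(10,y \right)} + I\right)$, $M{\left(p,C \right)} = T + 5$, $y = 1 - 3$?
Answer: $i \sqrt{4038} \approx 63.545 i$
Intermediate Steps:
$y = -2$
$M{\left(p,C \right)} = 5$ ($M{\left(p,C \right)} = 0 + 5 = 5$)
$J{\left(I \right)} = 2 I \left(5 + I\right)$ ($J{\left(I \right)} = \left(I + I\right) \left(5 + I\right) = 2 I \left(5 + I\right)$)
$\sqrt{J{\left(124 \right)} + l} = \sqrt{2 \cdot 124 \left(5 + 124\right) - 36030} = \sqrt{2 \cdot 124 \cdot 129 - 36030} = \sqrt{31992 - 36030} = \sqrt{-4038} = i \sqrt{4038}$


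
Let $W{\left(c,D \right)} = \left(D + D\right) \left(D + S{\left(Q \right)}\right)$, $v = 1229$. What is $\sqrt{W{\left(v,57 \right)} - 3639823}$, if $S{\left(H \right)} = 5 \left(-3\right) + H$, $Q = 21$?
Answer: $41 i \sqrt{2161} \approx 1905.9 i$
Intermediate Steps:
$S{\left(H \right)} = -15 + H$
$W{\left(c,D \right)} = 2 D \left(6 + D\right)$ ($W{\left(c,D \right)} = \left(D + D\right) \left(D + \left(-15 + 21\right)\right) = 2 D \left(D + 6\right) = 2 D \left(6 + D\right)$)
$\sqrt{W{\left(v,57 \right)} - 3639823} = \sqrt{2 \cdot 57 \left(6 + 57\right) - 3639823} = \sqrt{2 \cdot 57 \cdot 63 - 3639823} = \sqrt{7182 - 3639823} = \sqrt{-3632641} = 41 i \sqrt{2161}$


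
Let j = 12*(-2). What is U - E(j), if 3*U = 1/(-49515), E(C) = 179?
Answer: -26589556/148545 ≈ -179.00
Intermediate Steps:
j = -24
U = -1/148545 (U = (1/3)/(-49515) = (1/3)*(-1/49515) = -1/148545 ≈ -6.7320e-6)
U - E(j) = -1/148545 - 1*179 = -1/148545 - 179 = -26589556/148545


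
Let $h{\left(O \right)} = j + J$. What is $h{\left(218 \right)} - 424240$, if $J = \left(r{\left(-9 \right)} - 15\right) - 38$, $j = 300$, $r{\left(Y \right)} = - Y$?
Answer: $-423984$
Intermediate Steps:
$J = -44$ ($J = \left(\left(-1\right) \left(-9\right) - 15\right) - 38 = \left(9 - 15\right) - 38 = -6 - 38 = -44$)
$h{\left(O \right)} = 256$ ($h{\left(O \right)} = 300 - 44 = 256$)
$h{\left(218 \right)} - 424240 = 256 - 424240 = -423984$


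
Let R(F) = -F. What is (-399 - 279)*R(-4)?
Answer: -2712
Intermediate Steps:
(-399 - 279)*R(-4) = (-399 - 279)*(-1*(-4)) = -678*4 = -2712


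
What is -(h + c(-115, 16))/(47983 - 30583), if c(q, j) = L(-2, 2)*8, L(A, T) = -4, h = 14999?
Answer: -4989/5800 ≈ -0.86017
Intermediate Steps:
c(q, j) = -32 (c(q, j) = -4*8 = -32)
-(h + c(-115, 16))/(47983 - 30583) = -(14999 - 32)/(47983 - 30583) = -14967/17400 = -1*4989/5800 = -4989/5800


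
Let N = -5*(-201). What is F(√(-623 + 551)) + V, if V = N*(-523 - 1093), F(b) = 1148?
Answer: -1622932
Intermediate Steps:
N = 1005
V = -1624080 (V = 1005*(-523 - 1093) = 1005*(-1616) = -1624080)
F(√(-623 + 551)) + V = 1148 - 1624080 = -1622932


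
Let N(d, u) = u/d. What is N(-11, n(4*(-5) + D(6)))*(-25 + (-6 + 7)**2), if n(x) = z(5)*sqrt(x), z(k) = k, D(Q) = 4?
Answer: 480*I/11 ≈ 43.636*I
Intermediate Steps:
n(x) = 5*sqrt(x)
N(-11, n(4*(-5) + D(6)))*(-25 + (-6 + 7)**2) = ((5*sqrt(4*(-5) + 4))/(-11))*(-25 + (-6 + 7)**2) = ((5*sqrt(-20 + 4))*(-1/11))*(-25 + 1**2) = ((5*sqrt(-16))*(-1/11))*(-25 + 1) = ((5*(4*I))*(-1/11))*(-24) = ((20*I)*(-1/11))*(-24) = -20*I/11*(-24) = 480*I/11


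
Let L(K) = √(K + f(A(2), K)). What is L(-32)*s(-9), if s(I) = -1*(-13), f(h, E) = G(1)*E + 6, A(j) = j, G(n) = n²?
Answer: 13*I*√58 ≈ 99.005*I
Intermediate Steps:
f(h, E) = 6 + E (f(h, E) = 1²*E + 6 = 1*E + 6 = E + 6 = 6 + E)
s(I) = 13
L(K) = √(6 + 2*K) (L(K) = √(K + (6 + K)) = √(6 + 2*K))
L(-32)*s(-9) = √(6 + 2*(-32))*13 = √(6 - 64)*13 = √(-58)*13 = (I*√58)*13 = 13*I*√58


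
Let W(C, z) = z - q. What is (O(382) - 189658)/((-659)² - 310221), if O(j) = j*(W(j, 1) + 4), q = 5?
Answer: -94829/62030 ≈ -1.5288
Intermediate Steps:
W(C, z) = -5 + z (W(C, z) = z - 1*5 = z - 5 = -5 + z)
O(j) = 0 (O(j) = j*((-5 + 1) + 4) = j*(-4 + 4) = j*0 = 0)
(O(382) - 189658)/((-659)² - 310221) = (0 - 189658)/((-659)² - 310221) = -189658/(434281 - 310221) = -189658/124060 = -189658*1/124060 = -94829/62030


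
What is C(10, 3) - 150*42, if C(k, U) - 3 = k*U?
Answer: -6267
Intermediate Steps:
C(k, U) = 3 + U*k (C(k, U) = 3 + k*U = 3 + U*k)
C(10, 3) - 150*42 = (3 + 3*10) - 150*42 = (3 + 30) - 6300 = 33 - 6300 = -6267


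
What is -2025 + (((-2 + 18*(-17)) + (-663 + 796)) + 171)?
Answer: -2029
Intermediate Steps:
-2025 + (((-2 + 18*(-17)) + (-663 + 796)) + 171) = -2025 + (((-2 - 306) + 133) + 171) = -2025 + ((-308 + 133) + 171) = -2025 + (-175 + 171) = -2025 - 4 = -2029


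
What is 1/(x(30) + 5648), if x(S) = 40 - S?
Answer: 1/5658 ≈ 0.00017674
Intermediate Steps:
1/(x(30) + 5648) = 1/((40 - 1*30) + 5648) = 1/((40 - 30) + 5648) = 1/(10 + 5648) = 1/5658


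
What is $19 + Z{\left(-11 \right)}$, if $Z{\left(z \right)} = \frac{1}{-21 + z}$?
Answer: $\frac{607}{32} \approx 18.969$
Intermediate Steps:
$19 + Z{\left(-11 \right)} = 19 + \frac{1}{-21 - 11} = 19 + \frac{1}{-32} = 19 - \frac{1}{32} = \frac{607}{32}$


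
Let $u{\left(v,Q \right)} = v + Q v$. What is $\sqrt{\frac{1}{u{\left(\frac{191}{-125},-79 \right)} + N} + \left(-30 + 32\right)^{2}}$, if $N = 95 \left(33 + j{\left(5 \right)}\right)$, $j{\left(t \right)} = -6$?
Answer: $\frac{\sqrt{450344674491}}{335523} \approx 2.0001$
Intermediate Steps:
$N = 2565$ ($N = 95 \left(33 - 6\right) = 95 \cdot 27 = 2565$)
$\sqrt{\frac{1}{u{\left(\frac{191}{-125},-79 \right)} + N} + \left(-30 + 32\right)^{2}} = \sqrt{\frac{1}{\frac{191}{-125} \left(1 - 79\right) + 2565} + \left(-30 + 32\right)^{2}} = \sqrt{\frac{1}{191 \left(- \frac{1}{125}\right) \left(-78\right) + 2565} + 2^{2}} = \sqrt{\frac{1}{\left(- \frac{191}{125}\right) \left(-78\right) + 2565} + 4} = \sqrt{\frac{1}{\frac{14898}{125} + 2565} + 4} = \sqrt{\frac{1}{\frac{335523}{125}} + 4} = \sqrt{\frac{125}{335523} + 4} = \sqrt{\frac{1342217}{335523}} = \frac{\sqrt{450344674491}}{335523}$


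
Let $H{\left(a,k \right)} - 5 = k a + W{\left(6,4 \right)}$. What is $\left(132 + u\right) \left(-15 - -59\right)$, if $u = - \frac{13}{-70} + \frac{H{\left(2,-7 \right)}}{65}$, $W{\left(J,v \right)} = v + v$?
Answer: $\frac{529210}{91} \approx 5815.5$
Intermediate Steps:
$W{\left(J,v \right)} = 2 v$
$H{\left(a,k \right)} = 13 + a k$ ($H{\left(a,k \right)} = 5 + \left(k a + 2 \cdot 4\right) = 5 + \left(a k + 8\right) = 5 + \left(8 + a k\right) = 13 + a k$)
$u = \frac{31}{182}$ ($u = - \frac{13}{-70} + \frac{13 + 2 \left(-7\right)}{65} = \left(-13\right) \left(- \frac{1}{70}\right) + \left(13 - 14\right) \frac{1}{65} = \frac{13}{70} - \frac{1}{65} = \frac{31}{182} \approx 0.17033$)
$\left(132 + u\right) \left(-15 - -59\right) = \left(132 + \frac{31}{182}\right) \left(-15 - -59\right) = \frac{24055 \left(-15 + 59\right)}{182} = \frac{24055}{182} \cdot 44 = \frac{529210}{91}$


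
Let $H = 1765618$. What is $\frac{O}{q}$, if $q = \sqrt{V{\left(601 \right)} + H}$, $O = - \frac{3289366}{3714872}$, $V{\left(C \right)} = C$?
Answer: $- \frac{1644683 \sqrt{10451}}{252356827268} \approx -0.00066626$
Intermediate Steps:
$O = - \frac{1644683}{1857436}$ ($O = \left(-3289366\right) \frac{1}{3714872} = - \frac{1644683}{1857436} \approx -0.88546$)
$q = 13 \sqrt{10451}$ ($q = \sqrt{601 + 1765618} = \sqrt{1766219} = 13 \sqrt{10451} \approx 1329.0$)
$\frac{O}{q} = - \frac{1644683}{1857436 \cdot 13 \sqrt{10451}} = - \frac{1644683 \frac{\sqrt{10451}}{135863}}{1857436} = - \frac{1644683 \sqrt{10451}}{252356827268}$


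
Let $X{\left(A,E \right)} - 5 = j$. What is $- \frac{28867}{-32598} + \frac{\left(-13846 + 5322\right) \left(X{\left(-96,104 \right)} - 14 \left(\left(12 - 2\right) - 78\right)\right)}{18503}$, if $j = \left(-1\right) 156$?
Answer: $- \frac{222036020851}{603160794} \approx -368.12$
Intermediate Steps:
$j = -156$
$X{\left(A,E \right)} = -151$ ($X{\left(A,E \right)} = 5 - 156 = -151$)
$- \frac{28867}{-32598} + \frac{\left(-13846 + 5322\right) \left(X{\left(-96,104 \right)} - 14 \left(\left(12 - 2\right) - 78\right)\right)}{18503} = - \frac{28867}{-32598} + \frac{\left(-13846 + 5322\right) \left(-151 - 14 \left(\left(12 - 2\right) - 78\right)\right)}{18503} = \left(-28867\right) \left(- \frac{1}{32598}\right) + - 8524 \left(-151 - 14 \left(\left(12 - 2\right) - 78\right)\right) \frac{1}{18503} = \frac{28867}{32598} + - 8524 \left(-151 - 14 \left(10 - 78\right)\right) \frac{1}{18503} = \frac{28867}{32598} + - 8524 \left(-151 - -952\right) \frac{1}{18503} = \frac{28867}{32598} + - 8524 \left(-151 + 952\right) \frac{1}{18503} = \frac{28867}{32598} + \left(-8524\right) 801 \cdot \frac{1}{18503} = \frac{28867}{32598} - \frac{6827724}{18503} = - \frac{222036020851}{603160794}$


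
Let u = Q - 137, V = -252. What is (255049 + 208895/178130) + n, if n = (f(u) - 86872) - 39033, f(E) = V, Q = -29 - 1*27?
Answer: 4591948171/35626 ≈ 1.2889e+5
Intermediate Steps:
Q = -56 (Q = -29 - 27 = -56)
u = -193 (u = -56 - 137 = -193)
f(E) = -252
n = -126157 (n = (-252 - 86872) - 39033 = -87124 - 39033 = -126157)
(255049 + 208895/178130) + n = (255049 + 208895/178130) - 126157 = (255049 + 208895*(1/178130)) - 126157 = (255049 + 41779/35626) - 126157 = 9086417453/35626 - 126157 = 4591948171/35626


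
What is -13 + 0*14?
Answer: -13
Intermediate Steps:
-13 + 0*14 = -13 + 0 = -13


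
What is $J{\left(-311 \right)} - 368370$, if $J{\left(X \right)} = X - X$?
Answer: $-368370$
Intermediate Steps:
$J{\left(X \right)} = 0$
$J{\left(-311 \right)} - 368370 = 0 - 368370 = -368370$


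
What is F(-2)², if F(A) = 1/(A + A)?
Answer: 1/16 ≈ 0.062500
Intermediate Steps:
F(A) = 1/(2*A)
F(-2)² = ((½)/(-2))² = ((½)*(-½))² = (-¼)² = 1/16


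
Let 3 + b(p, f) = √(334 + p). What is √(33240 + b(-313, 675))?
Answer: √(33237 + √21) ≈ 182.32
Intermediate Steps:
b(p, f) = -3 + √(334 + p)
√(33240 + b(-313, 675)) = √(33240 + (-3 + √(334 - 313))) = √(33240 + (-3 + √21)) = √(33237 + √21)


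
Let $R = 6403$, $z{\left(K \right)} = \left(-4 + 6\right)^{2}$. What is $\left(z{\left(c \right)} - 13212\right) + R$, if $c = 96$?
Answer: $-6805$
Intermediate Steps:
$z{\left(K \right)} = 4$ ($z{\left(K \right)} = 2^{2} = 4$)
$\left(z{\left(c \right)} - 13212\right) + R = \left(4 - 13212\right) + 6403 = -13208 + 6403 = -6805$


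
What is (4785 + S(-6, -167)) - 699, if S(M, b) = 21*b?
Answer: 579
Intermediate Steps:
(4785 + S(-6, -167)) - 699 = (4785 + 21*(-167)) - 699 = (4785 - 3507) - 699 = 1278 - 699 = 579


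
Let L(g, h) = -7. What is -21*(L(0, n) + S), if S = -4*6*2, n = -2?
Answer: 1155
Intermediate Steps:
S = -48 (S = -24*2 = -48)
-21*(L(0, n) + S) = -21*(-7 - 48) = -21*(-55) = 1155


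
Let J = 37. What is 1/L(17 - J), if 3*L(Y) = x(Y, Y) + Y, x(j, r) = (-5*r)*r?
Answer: -3/2020 ≈ -0.0014851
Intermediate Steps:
x(j, r) = -5*r²
L(Y) = -5*Y²/3 + Y/3 (L(Y) = (-5*Y² + Y)/3 = (Y - 5*Y²)/3 = -5*Y²/3 + Y/3)
1/L(17 - J) = 1/((17 - 1*37)*(1 - 5*(17 - 1*37))/3) = 1/((17 - 37)*(1 - 5*(17 - 37))/3) = 1/((⅓)*(-20)*(1 - 5*(-20))) = 1/((⅓)*(-20)*(1 + 100)) = 1/((⅓)*(-20)*101) = 1/(-2020/3) = -3/2020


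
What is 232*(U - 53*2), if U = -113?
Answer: -50808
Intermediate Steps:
232*(U - 53*2) = 232*(-113 - 53*2) = 232*(-113 - 106) = 232*(-219) = -50808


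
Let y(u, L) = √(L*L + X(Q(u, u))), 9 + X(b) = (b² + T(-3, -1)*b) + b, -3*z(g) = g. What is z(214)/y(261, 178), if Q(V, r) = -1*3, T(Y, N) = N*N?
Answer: -107*√31678/47517 ≈ -0.40079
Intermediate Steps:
z(g) = -g/3
T(Y, N) = N²
Q(V, r) = -3
X(b) = -9 + b² + 2*b (X(b) = -9 + ((b² + (-1)²*b) + b) = -9 + ((b² + 1*b) + b) = -9 + ((b² + b) + b) = -9 + ((b + b²) + b) = -9 + (b² + 2*b) = -9 + b² + 2*b)
y(u, L) = √(-6 + L²) (y(u, L) = √(L*L + (-9 + (-3)² + 2*(-3))) = √(L² + (-9 + 9 - 6)) = √(L² - 6) = √(-6 + L²))
z(214)/y(261, 178) = (-⅓*214)/(√(-6 + 178²)) = -214/(3*√(-6 + 31684)) = -214*√31678/31678/3 = -107*√31678/47517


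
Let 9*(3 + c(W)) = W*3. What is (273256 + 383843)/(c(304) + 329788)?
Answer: 1971297/989659 ≈ 1.9919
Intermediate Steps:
c(W) = -3 + W/3 (c(W) = -3 + (W*3)/9 = -3 + (3*W)/9 = -3 + W/3)
(273256 + 383843)/(c(304) + 329788) = (273256 + 383843)/((-3 + (⅓)*304) + 329788) = 657099/((-3 + 304/3) + 329788) = 657099/(295/3 + 329788) = 657099/(989659/3) = 657099*(3/989659) = 1971297/989659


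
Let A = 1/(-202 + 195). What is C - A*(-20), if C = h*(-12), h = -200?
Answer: 16780/7 ≈ 2397.1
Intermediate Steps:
A = -⅐ (A = 1/(-7) = -⅐ ≈ -0.14286)
C = 2400 (C = -200*(-12) = 2400)
C - A*(-20) = 2400 - (-1)*(-20)/7 = 2400 - 1*20/7 = 2400 - 20/7 = 16780/7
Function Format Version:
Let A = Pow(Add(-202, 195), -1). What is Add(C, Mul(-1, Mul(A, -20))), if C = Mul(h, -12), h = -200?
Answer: Rational(16780, 7) ≈ 2397.1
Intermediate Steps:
A = Rational(-1, 7) (A = Pow(-7, -1) = Rational(-1, 7) ≈ -0.14286)
C = 2400 (C = Mul(-200, -12) = 2400)
Add(C, Mul(-1, Mul(A, -20))) = Add(2400, Mul(-1, Mul(Rational(-1, 7), -20))) = Add(2400, Mul(-1, Rational(20, 7))) = Add(2400, Rational(-20, 7)) = Rational(16780, 7)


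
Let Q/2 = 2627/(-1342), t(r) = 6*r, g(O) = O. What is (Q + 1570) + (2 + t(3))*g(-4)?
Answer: 997163/671 ≈ 1486.1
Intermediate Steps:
Q = -2627/671 (Q = 2*(2627/(-1342)) = 2*(2627*(-1/1342)) = 2*(-2627/1342) = -2627/671 ≈ -3.9151)
(Q + 1570) + (2 + t(3))*g(-4) = (-2627/671 + 1570) + (2 + 6*3)*(-4) = 1050843/671 + (2 + 18)*(-4) = 1050843/671 + 20*(-4) = 1050843/671 - 80 = 997163/671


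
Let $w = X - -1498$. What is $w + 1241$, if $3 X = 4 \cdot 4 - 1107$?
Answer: $\frac{7126}{3} \approx 2375.3$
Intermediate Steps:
$X = - \frac{1091}{3}$ ($X = \frac{4 \cdot 4 - 1107}{3} = \frac{16 - 1107}{3} = \frac{1}{3} \left(-1091\right) = - \frac{1091}{3} \approx -363.67$)
$w = \frac{3403}{3}$ ($w = - \frac{1091}{3} - -1498 = - \frac{1091}{3} + 1498 = \frac{3403}{3} \approx 1134.3$)
$w + 1241 = \frac{3403}{3} + 1241 = \frac{7126}{3}$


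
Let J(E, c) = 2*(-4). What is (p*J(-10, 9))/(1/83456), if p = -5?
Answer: 3338240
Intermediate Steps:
J(E, c) = -8
(p*J(-10, 9))/(1/83456) = (-5*(-8))/(1/83456) = 40/(1/83456) = 40*83456 = 3338240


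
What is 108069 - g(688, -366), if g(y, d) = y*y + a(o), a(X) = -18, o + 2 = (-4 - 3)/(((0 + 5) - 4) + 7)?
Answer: -365257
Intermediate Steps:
o = -23/8 (o = -2 + (-4 - 3)/(((0 + 5) - 4) + 7) = -2 - 7/((5 - 4) + 7) = -2 - 7/(1 + 7) = -2 - 7/8 = -23/8 ≈ -2.8750)
g(y, d) = -18 + y**2 (g(y, d) = y*y - 18 = y**2 - 18 = -18 + y**2)
108069 - g(688, -366) = 108069 - (-18 + 688**2) = 108069 - (-18 + 473344) = 108069 - 1*473326 = 108069 - 473326 = -365257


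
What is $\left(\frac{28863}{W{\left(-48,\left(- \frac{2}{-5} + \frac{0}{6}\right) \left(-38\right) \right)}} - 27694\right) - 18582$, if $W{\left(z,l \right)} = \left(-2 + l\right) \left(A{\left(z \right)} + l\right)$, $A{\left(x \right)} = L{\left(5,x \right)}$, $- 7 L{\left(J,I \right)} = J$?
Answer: $- \frac{2211661927}{47902} \approx -46171.0$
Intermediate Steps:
$L{\left(J,I \right)} = - \frac{J}{7}$
$A{\left(x \right)} = - \frac{5}{7}$ ($A{\left(x \right)} = \left(- \frac{1}{7}\right) 5 = - \frac{5}{7}$)
$W{\left(z,l \right)} = \left(-2 + l\right) \left(- \frac{5}{7} + l\right)$
$\left(\frac{28863}{W{\left(-48,\left(- \frac{2}{-5} + \frac{0}{6}\right) \left(-38\right) \right)}} - 27694\right) - 18582 = \left(\frac{28863}{\frac{10}{7} + \left(\left(- \frac{2}{-5} + \frac{0}{6}\right) \left(-38\right)\right)^{2} - \frac{19 \left(- \frac{2}{-5} + \frac{0}{6}\right) \left(-38\right)}{7}} - 27694\right) - 18582 = \left(\frac{28863}{\frac{10}{7} + \left(\left(\left(-2\right) \left(- \frac{1}{5}\right) + 0 \cdot \frac{1}{6}\right) \left(-38\right)\right)^{2} - \frac{19 \left(\left(-2\right) \left(- \frac{1}{5}\right) + 0 \cdot \frac{1}{6}\right) \left(-38\right)}{7}} - 27694\right) - 18582 = \left(\frac{28863}{\frac{10}{7} + \left(\left(\frac{2}{5} + 0\right) \left(-38\right)\right)^{2} - \frac{19 \left(\frac{2}{5} + 0\right) \left(-38\right)}{7}} - 27694\right) - 18582 = \left(\frac{28863}{\frac{10}{7} + \left(\frac{2}{5} \left(-38\right)\right)^{2} - \frac{19 \cdot \frac{2}{5} \left(-38\right)}{7}} - 27694\right) - 18582 = \left(\frac{28863}{\frac{10}{7} + \left(- \frac{76}{5}\right)^{2} - - \frac{1444}{35}} - 27694\right) - 18582 = \left(\frac{28863}{\frac{10}{7} + \frac{5776}{25} + \frac{1444}{35}} - 27694\right) - 18582 = \left(\frac{28863}{\frac{47902}{175}} - 27694\right) - 18582 = \left(28863 \cdot \frac{175}{47902} - 27694\right) - 18582 = \left(\frac{5051025}{47902} - 27694\right) - 18582 = - \frac{1321546963}{47902} - 18582 = - \frac{2211661927}{47902}$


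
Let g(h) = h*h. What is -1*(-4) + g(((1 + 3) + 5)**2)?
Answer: 6565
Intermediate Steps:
g(h) = h**2
-1*(-4) + g(((1 + 3) + 5)**2) = -1*(-4) + (((1 + 3) + 5)**2)**2 = 4 + ((4 + 5)**2)**2 = 4 + (9**2)**2 = 4 + 81**2 = 4 + 6561 = 6565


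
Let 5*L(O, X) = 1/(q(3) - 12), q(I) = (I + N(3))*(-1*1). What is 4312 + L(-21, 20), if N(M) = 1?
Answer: 344959/80 ≈ 4312.0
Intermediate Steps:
q(I) = -1 - I (q(I) = (I + 1)*(-1*1) = (1 + I)*(-1) = -1 - I)
L(O, X) = -1/80 (L(O, X) = 1/(5*((-1 - 1*3) - 12)) = 1/(5*((-1 - 3) - 12)) = 1/(5*(-4 - 12)) = (⅕)/(-16) = (⅕)*(-1/16) = -1/80)
4312 + L(-21, 20) = 4312 - 1/80 = 344959/80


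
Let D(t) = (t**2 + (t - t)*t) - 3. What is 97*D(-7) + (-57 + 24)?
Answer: 4429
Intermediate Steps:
D(t) = -3 + t**2 (D(t) = (t**2 + 0*t) - 3 = (t**2 + 0) - 3 = t**2 - 3 = -3 + t**2)
97*D(-7) + (-57 + 24) = 97*(-3 + (-7)**2) + (-57 + 24) = 97*(-3 + 49) - 33 = 97*46 - 33 = 4462 - 33 = 4429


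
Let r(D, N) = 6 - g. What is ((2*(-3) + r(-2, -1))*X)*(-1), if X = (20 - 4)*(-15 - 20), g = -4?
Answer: 2240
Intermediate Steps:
r(D, N) = 10 (r(D, N) = 6 - 1*(-4) = 6 + 4 = 10)
X = -560 (X = 16*(-35) = -560)
((2*(-3) + r(-2, -1))*X)*(-1) = ((2*(-3) + 10)*(-560))*(-1) = ((-6 + 10)*(-560))*(-1) = (4*(-560))*(-1) = -2240*(-1) = 2240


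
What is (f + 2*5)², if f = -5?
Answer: 25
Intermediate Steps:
(f + 2*5)² = (-5 + 2*5)² = (-5 + 10)² = 5² = 25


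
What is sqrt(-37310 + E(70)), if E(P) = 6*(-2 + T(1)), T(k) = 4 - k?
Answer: 2*I*sqrt(9326) ≈ 193.14*I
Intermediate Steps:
E(P) = 6 (E(P) = 6*(-2 + (4 - 1*1)) = 6*(-2 + (4 - 1)) = 6*(-2 + 3) = 6*1 = 6)
sqrt(-37310 + E(70)) = sqrt(-37310 + 6) = sqrt(-37304) = 2*I*sqrt(9326)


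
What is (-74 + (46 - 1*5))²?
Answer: 1089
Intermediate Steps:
(-74 + (46 - 1*5))² = (-74 + (46 - 5))² = (-74 + 41)² = (-33)² = 1089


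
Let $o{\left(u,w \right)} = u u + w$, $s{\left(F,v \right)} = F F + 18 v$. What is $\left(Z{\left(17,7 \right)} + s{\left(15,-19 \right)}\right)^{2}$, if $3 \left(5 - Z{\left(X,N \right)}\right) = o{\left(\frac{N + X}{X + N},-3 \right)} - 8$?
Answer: $\frac{106276}{9} \approx 11808.0$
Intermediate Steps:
$s{\left(F,v \right)} = F^{2} + 18 v$
$o{\left(u,w \right)} = w + u^{2}$ ($o{\left(u,w \right)} = u^{2} + w = w + u^{2}$)
$Z{\left(X,N \right)} = \frac{25}{3}$ ($Z{\left(X,N \right)} = 5 - \frac{\left(-3 + \left(\frac{N + X}{X + N}\right)^{2}\right) - 8}{3} = 5 - \frac{\left(-3 + \left(\frac{N + X}{N + X}\right)^{2}\right) - 8}{3} = 5 - \frac{\left(-3 + 1^{2}\right) - 8}{3} = 5 - \frac{\left(-3 + 1\right) - 8}{3} = 5 - \frac{-2 - 8}{3} = 5 - - \frac{10}{3} = 5 + \frac{10}{3} = \frac{25}{3}$)
$\left(Z{\left(17,7 \right)} + s{\left(15,-19 \right)}\right)^{2} = \left(\frac{25}{3} + \left(15^{2} + 18 \left(-19\right)\right)\right)^{2} = \left(\frac{25}{3} + \left(225 - 342\right)\right)^{2} = \left(\frac{25}{3} - 117\right)^{2} = \left(- \frac{326}{3}\right)^{2} = \frac{106276}{9}$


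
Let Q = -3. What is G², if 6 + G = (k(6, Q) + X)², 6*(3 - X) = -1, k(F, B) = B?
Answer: 46225/1296 ≈ 35.667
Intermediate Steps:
X = 19/6 (X = 3 - ⅙*(-1) = 3 + ⅙ = 19/6 ≈ 3.1667)
G = -215/36 (G = -6 + (-3 + 19/6)² = -6 + (⅙)² = -6 + 1/36 = -215/36 ≈ -5.9722)
G² = (-215/36)² = 46225/1296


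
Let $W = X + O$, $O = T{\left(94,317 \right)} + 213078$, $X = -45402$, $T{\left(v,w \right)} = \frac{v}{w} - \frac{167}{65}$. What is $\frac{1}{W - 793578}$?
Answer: $- \frac{20605}{12896757539} \approx -1.5977 \cdot 10^{-6}$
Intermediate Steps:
$T{\left(v,w \right)} = - \frac{167}{65} + \frac{v}{w}$ ($T{\left(v,w \right)} = \frac{v}{w} - \frac{167}{65} = - \frac{167}{65} + \frac{v}{w}$)
$O = \frac{4390425361}{20605}$ ($O = \left(- \frac{167}{65} + \frac{94}{317}\right) + 213078 = - \frac{46829}{20605} + 213078 = \frac{4390425361}{20605} \approx 2.1308 \cdot 10^{5}$)
$W = \frac{3454917151}{20605}$ ($W = -45402 + \frac{4390425361}{20605} = \frac{3454917151}{20605} \approx 1.6767 \cdot 10^{5}$)
$\frac{1}{W - 793578} = \frac{1}{\frac{3454917151}{20605} - 793578} = \frac{1}{- \frac{12896757539}{20605}} = - \frac{20605}{12896757539}$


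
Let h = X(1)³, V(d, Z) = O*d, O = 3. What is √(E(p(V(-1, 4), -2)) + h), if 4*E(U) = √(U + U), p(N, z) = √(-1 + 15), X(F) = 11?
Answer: √(5324 + 2^(¾)*7^(¼))/2 ≈ 36.492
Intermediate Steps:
V(d, Z) = 3*d
p(N, z) = √14
E(U) = √2*√U/4 (E(U) = √(U + U)/4 = √(2*U)/4 = (√2*√U)/4 = √2*√U/4)
h = 1331 (h = 11³ = 1331)
√(E(p(V(-1, 4), -2)) + h) = √(√2*√(√14)/4 + 1331) = √(√2*14^(¼)/4 + 1331) = √(2^(¾)*7^(¼)/4 + 1331) = √(1331 + 2^(¾)*7^(¼)/4)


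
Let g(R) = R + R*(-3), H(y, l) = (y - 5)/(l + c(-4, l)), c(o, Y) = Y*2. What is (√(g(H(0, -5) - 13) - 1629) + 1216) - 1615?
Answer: -399 + I*√14433/3 ≈ -399.0 + 40.046*I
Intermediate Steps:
c(o, Y) = 2*Y
H(y, l) = (-5 + y)/(3*l) (H(y, l) = (y - 5)/(l + 2*l) = (-5 + y)/((3*l)) = (-5 + y)*(1/(3*l)) = (-5 + y)/(3*l))
g(R) = -2*R (g(R) = R - 3*R = -2*R)
(√(g(H(0, -5) - 13) - 1629) + 1216) - 1615 = (√(-2*((⅓)*(-5 + 0)/(-5) - 13) - 1629) + 1216) - 1615 = (√(-2*((⅓)*(-⅕)*(-5) - 13) - 1629) + 1216) - 1615 = (√(-2*(⅓ - 13) - 1629) + 1216) - 1615 = (√(-2*(-38/3) - 1629) + 1216) - 1615 = (√(76/3 - 1629) + 1216) - 1615 = (√(-4811/3) + 1216) - 1615 = (I*√14433/3 + 1216) - 1615 = (1216 + I*√14433/3) - 1615 = -399 + I*√14433/3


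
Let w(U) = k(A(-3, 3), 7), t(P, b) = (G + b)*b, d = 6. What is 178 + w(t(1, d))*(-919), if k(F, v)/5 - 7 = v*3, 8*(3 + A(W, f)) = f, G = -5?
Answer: -128482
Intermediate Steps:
A(W, f) = -3 + f/8
k(F, v) = 35 + 15*v (k(F, v) = 35 + 5*(v*3) = 35 + 5*(3*v) = 35 + 15*v)
t(P, b) = b*(-5 + b) (t(P, b) = (-5 + b)*b = b*(-5 + b))
w(U) = 140 (w(U) = 35 + 15*7 = 35 + 105 = 140)
178 + w(t(1, d))*(-919) = 178 + 140*(-919) = 178 - 128660 = -128482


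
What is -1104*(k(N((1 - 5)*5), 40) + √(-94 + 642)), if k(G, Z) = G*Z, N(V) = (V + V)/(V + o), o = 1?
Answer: -1766400/19 - 2208*√137 ≈ -1.1881e+5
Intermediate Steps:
N(V) = 2*V/(1 + V) (N(V) = (V + V)/(V + 1) = (2*V)/(1 + V) = 2*V/(1 + V))
-1104*(k(N((1 - 5)*5), 40) + √(-94 + 642)) = -1104*((2*((1 - 5)*5)/(1 + (1 - 5)*5))*40 + √(-94 + 642)) = -1104*((2*(-4*5)/(1 - 4*5))*40 + √548) = -1104*((2*(-20)/(1 - 20))*40 + 2*√137) = -1104*((2*(-20)/(-19))*40 + 2*√137) = -1104*((2*(-20)*(-1/19))*40 + 2*√137) = -1104*((40/19)*40 + 2*√137) = -1104*(1600/19 + 2*√137) = -1766400/19 - 2208*√137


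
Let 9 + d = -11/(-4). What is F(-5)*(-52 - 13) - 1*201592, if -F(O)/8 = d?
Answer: -204842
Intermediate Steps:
d = -25/4 (d = -9 - 11/(-4) = -9 - 11*(-¼) = -9 + 11/4 = -25/4 ≈ -6.2500)
F(O) = 50 (F(O) = -8*(-25/4) = 50)
F(-5)*(-52 - 13) - 1*201592 = 50*(-52 - 13) - 1*201592 = 50*(-65) - 201592 = -3250 - 201592 = -204842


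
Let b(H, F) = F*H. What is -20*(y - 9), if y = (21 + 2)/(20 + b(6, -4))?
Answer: 295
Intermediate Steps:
y = -23/4 (y = (21 + 2)/(20 - 4*6) = 23/(20 - 24) = 23/(-4) = 23*(-1/4) = -23/4 ≈ -5.7500)
-20*(y - 9) = -20*(-23/4 - 9) = -20*(-59/4) = 295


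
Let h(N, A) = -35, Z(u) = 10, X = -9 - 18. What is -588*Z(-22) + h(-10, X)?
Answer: -5915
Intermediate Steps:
X = -27
-588*Z(-22) + h(-10, X) = -588*10 - 35 = -5880 - 35 = -5915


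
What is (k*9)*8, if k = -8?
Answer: -576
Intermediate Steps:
(k*9)*8 = -8*9*8 = -72*8 = -576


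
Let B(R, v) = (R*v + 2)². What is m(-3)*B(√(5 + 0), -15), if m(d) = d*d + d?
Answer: 6774 - 360*√5 ≈ 5969.0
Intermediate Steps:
m(d) = d + d² (m(d) = d² + d = d + d²)
B(R, v) = (2 + R*v)²
m(-3)*B(√(5 + 0), -15) = (-3*(1 - 3))*(2 + √(5 + 0)*(-15))² = (-3*(-2))*(2 + √5*(-15))² = 6*(2 - 15*√5)²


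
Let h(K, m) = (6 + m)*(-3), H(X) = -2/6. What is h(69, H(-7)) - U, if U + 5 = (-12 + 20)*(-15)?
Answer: 108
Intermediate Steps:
H(X) = -1/3 (H(X) = -2*1/6 = -1/3)
U = -125 (U = -5 + (-12 + 20)*(-15) = -5 + 8*(-15) = -5 - 120 = -125)
h(K, m) = -18 - 3*m
h(69, H(-7)) - U = (-18 - 3*(-1/3)) - 1*(-125) = (-18 + 1) + 125 = -17 + 125 = 108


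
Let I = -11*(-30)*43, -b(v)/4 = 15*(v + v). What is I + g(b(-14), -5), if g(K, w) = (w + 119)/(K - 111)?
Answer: 7421408/523 ≈ 14190.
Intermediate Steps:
b(v) = -120*v (b(v) = -60*(v + v) = -60*2*v = -120*v)
g(K, w) = (119 + w)/(-111 + K)
I = 14190 (I = 330*43 = 14190)
I + g(b(-14), -5) = 14190 + (119 - 5)/(-111 - 120*(-14)) = 14190 + 114/(-111 + 1680) = 14190 + 114/1569 = 14190 + (1/1569)*114 = 14190 + 38/523 = 7421408/523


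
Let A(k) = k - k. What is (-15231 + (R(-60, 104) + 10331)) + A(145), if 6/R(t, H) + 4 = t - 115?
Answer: -877106/179 ≈ -4900.0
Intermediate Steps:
A(k) = 0
R(t, H) = 6/(-119 + t) (R(t, H) = 6/(-4 + (t - 115)) = 6/(-4 + (-115 + t)) = 6/(-119 + t))
(-15231 + (R(-60, 104) + 10331)) + A(145) = (-15231 + (6/(-119 - 60) + 10331)) + 0 = (-15231 + (6/(-179) + 10331)) + 0 = (-15231 + (6*(-1/179) + 10331)) + 0 = (-15231 + (-6/179 + 10331)) + 0 = (-15231 + 1849243/179) + 0 = -877106/179 + 0 = -877106/179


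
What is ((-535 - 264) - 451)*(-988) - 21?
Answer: 1234979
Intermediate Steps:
((-535 - 264) - 451)*(-988) - 21 = (-799 - 451)*(-988) - 21 = -1250*(-988) - 21 = 1235000 - 21 = 1234979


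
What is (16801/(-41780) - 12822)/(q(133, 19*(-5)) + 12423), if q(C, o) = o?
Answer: -535719961/515063840 ≈ -1.0401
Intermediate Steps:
(16801/(-41780) - 12822)/(q(133, 19*(-5)) + 12423) = (16801/(-41780) - 12822)/(19*(-5) + 12423) = (16801*(-1/41780) - 12822)/(-95 + 12423) = (-16801/41780 - 12822)/12328 = -535719961/41780*1/12328 = -535719961/515063840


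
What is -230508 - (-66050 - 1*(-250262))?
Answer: -414720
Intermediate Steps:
-230508 - (-66050 - 1*(-250262)) = -230508 - (-66050 + 250262) = -230508 - 1*184212 = -230508 - 184212 = -414720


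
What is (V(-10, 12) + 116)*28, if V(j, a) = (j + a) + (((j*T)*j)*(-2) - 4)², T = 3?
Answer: 10218152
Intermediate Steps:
V(j, a) = a + j + (-4 - 6*j²)² (V(j, a) = (j + a) + (((j*3)*j)*(-2) - 4)² = (a + j) + (((3*j)*j)*(-2) - 4)² = (a + j) + ((3*j²)*(-2) - 4)² = (a + j) + (-6*j² - 4)² = (a + j) + (-4 - 6*j²)² = a + j + (-4 - 6*j²)²)
(V(-10, 12) + 116)*28 = ((12 - 10 + 4*(2 + 3*(-10)²)²) + 116)*28 = ((12 - 10 + 4*(2 + 3*100)²) + 116)*28 = ((12 - 10 + 4*(2 + 300)²) + 116)*28 = ((12 - 10 + 4*302²) + 116)*28 = ((12 - 10 + 4*91204) + 116)*28 = ((12 - 10 + 364816) + 116)*28 = (364818 + 116)*28 = 364934*28 = 10218152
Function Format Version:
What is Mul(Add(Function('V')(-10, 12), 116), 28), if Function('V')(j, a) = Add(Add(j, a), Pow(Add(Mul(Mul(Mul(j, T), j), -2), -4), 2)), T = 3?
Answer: 10218152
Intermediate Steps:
Function('V')(j, a) = Add(a, j, Pow(Add(-4, Mul(-6, Pow(j, 2))), 2)) (Function('V')(j, a) = Add(Add(j, a), Pow(Add(Mul(Mul(Mul(j, 3), j), -2), -4), 2)) = Add(Add(a, j), Pow(Add(Mul(Mul(Mul(3, j), j), -2), -4), 2)) = Add(Add(a, j), Pow(Add(Mul(Mul(3, Pow(j, 2)), -2), -4), 2)) = Add(Add(a, j), Pow(Add(Mul(-6, Pow(j, 2)), -4), 2)) = Add(Add(a, j), Pow(Add(-4, Mul(-6, Pow(j, 2))), 2)) = Add(a, j, Pow(Add(-4, Mul(-6, Pow(j, 2))), 2)))
Mul(Add(Function('V')(-10, 12), 116), 28) = Mul(Add(Add(12, -10, Mul(4, Pow(Add(2, Mul(3, Pow(-10, 2))), 2))), 116), 28) = Mul(Add(Add(12, -10, Mul(4, Pow(Add(2, Mul(3, 100)), 2))), 116), 28) = Mul(Add(Add(12, -10, Mul(4, Pow(Add(2, 300), 2))), 116), 28) = Mul(Add(Add(12, -10, Mul(4, Pow(302, 2))), 116), 28) = Mul(Add(Add(12, -10, Mul(4, 91204)), 116), 28) = Mul(Add(Add(12, -10, 364816), 116), 28) = Mul(Add(364818, 116), 28) = Mul(364934, 28) = 10218152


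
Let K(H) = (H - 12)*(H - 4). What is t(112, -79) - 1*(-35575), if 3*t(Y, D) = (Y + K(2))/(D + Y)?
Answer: 106729/3 ≈ 35576.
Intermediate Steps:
K(H) = (-12 + H)*(-4 + H)
t(Y, D) = (20 + Y)/(3*(D + Y)) (t(Y, D) = ((Y + (48 + 2**2 - 16*2))/(D + Y))/3 = ((Y + (48 + 4 - 32))/(D + Y))/3 = ((Y + 20)/(D + Y))/3 = ((20 + Y)/(D + Y))/3 = (20 + Y)/(3*(D + Y)))
t(112, -79) - 1*(-35575) = (20 + 112)/(3*(-79 + 112)) - 1*(-35575) = (1/3)*132/33 + 35575 = (1/3)*(1/33)*132 + 35575 = 4/3 + 35575 = 106729/3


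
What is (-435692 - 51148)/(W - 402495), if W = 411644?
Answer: -486840/9149 ≈ -53.212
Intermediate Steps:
(-435692 - 51148)/(W - 402495) = (-435692 - 51148)/(411644 - 402495) = -486840/9149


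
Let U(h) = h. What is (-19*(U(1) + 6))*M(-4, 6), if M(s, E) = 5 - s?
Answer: -1197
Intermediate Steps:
(-19*(U(1) + 6))*M(-4, 6) = (-19*(1 + 6))*(5 - 1*(-4)) = (-19*7)*(5 + 4) = -133*9 = -1197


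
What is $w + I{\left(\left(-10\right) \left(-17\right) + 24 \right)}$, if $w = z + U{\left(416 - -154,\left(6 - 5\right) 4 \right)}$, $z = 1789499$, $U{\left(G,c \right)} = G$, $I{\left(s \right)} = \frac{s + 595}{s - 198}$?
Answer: $\frac{7159487}{4} \approx 1.7899 \cdot 10^{6}$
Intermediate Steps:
$I{\left(s \right)} = \frac{595 + s}{-198 + s}$
$w = 1790069$ ($w = 1789499 + \left(416 - -154\right) = 1789499 + \left(416 + 154\right) = 1789499 + 570 = 1790069$)
$w + I{\left(\left(-10\right) \left(-17\right) + 24 \right)} = 1790069 + \frac{595 + \left(\left(-10\right) \left(-17\right) + 24\right)}{-198 + \left(\left(-10\right) \left(-17\right) + 24\right)} = 1790069 + \frac{595 + \left(170 + 24\right)}{-198 + \left(170 + 24\right)} = 1790069 + \frac{595 + 194}{-198 + 194} = 1790069 + \frac{1}{-4} \cdot 789 = 1790069 - \frac{789}{4} = \frac{7159487}{4}$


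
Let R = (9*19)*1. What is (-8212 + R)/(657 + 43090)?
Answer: -731/3977 ≈ -0.18381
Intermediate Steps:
R = 171 (R = 171*1 = 171)
(-8212 + R)/(657 + 43090) = (-8212 + 171)/(657 + 43090) = -8041/43747 = -8041*1/43747 = -731/3977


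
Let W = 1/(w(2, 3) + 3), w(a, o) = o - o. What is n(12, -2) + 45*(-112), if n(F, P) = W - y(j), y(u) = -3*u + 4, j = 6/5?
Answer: -75601/15 ≈ -5040.1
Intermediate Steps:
w(a, o) = 0
j = 6/5 (j = 6*(1/5) = 6/5 ≈ 1.2000)
W = 1/3 (W = 1/(0 + 3) = 1/3 ≈ 0.33333)
y(u) = 4 - 3*u
n(F, P) = -1/15 (n(F, P) = 1/3 - (4 - 3*6/5) = 1/3 - (4 - 18/5) = 1/3 - 1*2/5 = 1/3 - 2/5 = -1/15)
n(12, -2) + 45*(-112) = -1/15 + 45*(-112) = -1/15 - 5040 = -75601/15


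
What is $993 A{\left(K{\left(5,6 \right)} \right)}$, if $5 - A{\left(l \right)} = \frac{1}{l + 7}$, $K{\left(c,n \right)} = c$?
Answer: $\frac{19529}{4} \approx 4882.3$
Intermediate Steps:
$A{\left(l \right)} = 5 - \frac{1}{7 + l}$ ($A{\left(l \right)} = 5 - \frac{1}{l + 7} = 5 - \frac{1}{7 + l}$)
$993 A{\left(K{\left(5,6 \right)} \right)} = 993 \frac{34 + 5 \cdot 5}{7 + 5} = 993 \frac{34 + 25}{12} = 993 \cdot \frac{1}{12} \cdot 59 = 993 \cdot \frac{59}{12} = \frac{19529}{4}$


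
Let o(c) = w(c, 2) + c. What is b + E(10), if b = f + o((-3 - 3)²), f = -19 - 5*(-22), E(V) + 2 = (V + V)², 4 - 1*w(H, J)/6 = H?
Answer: 333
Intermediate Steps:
w(H, J) = 24 - 6*H
o(c) = 24 - 5*c (o(c) = (24 - 6*c) + c = 24 - 5*c)
E(V) = -2 + 4*V² (E(V) = -2 + (V + V)² = -2 + (2*V)² = -2 + 4*V²)
f = 91 (f = -19 + 110 = 91)
b = -65 (b = 91 + (24 - 5*(-3 - 3)²) = 91 + (24 - 5*(-6)²) = 91 + (24 - 5*36) = 91 + (24 - 180) = 91 - 156 = -65)
b + E(10) = -65 + (-2 + 4*10²) = -65 + (-2 + 4*100) = -65 + (-2 + 400) = -65 + 398 = 333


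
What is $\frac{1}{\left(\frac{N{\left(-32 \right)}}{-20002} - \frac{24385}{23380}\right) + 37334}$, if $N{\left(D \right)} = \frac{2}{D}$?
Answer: $\frac{374117408}{13966909112425} \approx 2.6786 \cdot 10^{-5}$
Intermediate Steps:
$\frac{1}{\left(\frac{N{\left(-32 \right)}}{-20002} - \frac{24385}{23380}\right) + 37334} = \frac{1}{\left(\frac{2 \frac{1}{-32}}{-20002} - \frac{24385}{23380}\right) + 37334} = \frac{1}{\left(2 \left(- \frac{1}{32}\right) \left(- \frac{1}{20002}\right) - \frac{4877}{4676}\right) + 37334} = \frac{1}{\left(\left(- \frac{1}{16}\right) \left(- \frac{1}{20002}\right) - \frac{4877}{4676}\right) + 37334} = \frac{1}{\left(\frac{1}{320032} - \frac{4877}{4676}\right) + 37334} = \frac{1}{- \frac{390197847}{374117408} + 37334} = \frac{1}{\frac{13966909112425}{374117408}} = \frac{374117408}{13966909112425}$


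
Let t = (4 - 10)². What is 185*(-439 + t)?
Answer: -74555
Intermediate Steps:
t = 36 (t = (-6)² = 36)
185*(-439 + t) = 185*(-439 + 36) = 185*(-403) = -74555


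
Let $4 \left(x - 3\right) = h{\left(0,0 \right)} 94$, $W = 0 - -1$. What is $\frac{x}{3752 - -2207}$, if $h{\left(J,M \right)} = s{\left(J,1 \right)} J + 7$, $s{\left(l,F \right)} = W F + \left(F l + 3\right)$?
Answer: $\frac{335}{11918} \approx 0.028109$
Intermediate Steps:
$W = 1$ ($W = 0 + 1 = 1$)
$s{\left(l,F \right)} = 3 + F + F l$ ($s{\left(l,F \right)} = 1 F + \left(F l + 3\right) = F + \left(3 + F l\right) = 3 + F + F l$)
$h{\left(J,M \right)} = 7 + J \left(4 + J\right)$ ($h{\left(J,M \right)} = \left(3 + 1 + 1 J\right) J + 7 = \left(3 + 1 + J\right) J + 7 = \left(4 + J\right) J + 7 = J \left(4 + J\right) + 7 = 7 + J \left(4 + J\right)$)
$x = \frac{335}{2}$ ($x = 3 + \frac{\left(7 + 0 \left(4 + 0\right)\right) 94}{4} = 3 + \frac{\left(7 + 0 \cdot 4\right) 94}{4} = 3 + \frac{\left(7 + 0\right) 94}{4} = 3 + \frac{7 \cdot 94}{4} = 3 + \frac{1}{4} \cdot 658 = 3 + \frac{329}{2} = \frac{335}{2} \approx 167.5$)
$\frac{x}{3752 - -2207} = \frac{335}{2 \left(3752 - -2207\right)} = \frac{335}{2 \left(3752 + 2207\right)} = \frac{335}{2 \cdot 5959} = \frac{335}{2} \cdot \frac{1}{5959} = \frac{335}{11918}$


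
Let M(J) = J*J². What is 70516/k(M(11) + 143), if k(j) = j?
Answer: 35258/737 ≈ 47.840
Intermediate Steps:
M(J) = J³
70516/k(M(11) + 143) = 70516/(11³ + 143) = 70516/(1331 + 143) = 70516/1474 = 70516*(1/1474) = 35258/737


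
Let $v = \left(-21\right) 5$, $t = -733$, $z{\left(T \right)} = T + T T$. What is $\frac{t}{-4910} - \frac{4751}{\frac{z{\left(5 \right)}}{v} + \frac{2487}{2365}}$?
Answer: $- \frac{386175978843}{62253890} \approx -6203.2$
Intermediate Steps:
$z{\left(T \right)} = T + T^{2}$
$v = -105$
$\frac{t}{-4910} - \frac{4751}{\frac{z{\left(5 \right)}}{v} + \frac{2487}{2365}} = - \frac{733}{-4910} - \frac{4751}{\frac{5 \left(1 + 5\right)}{-105} + \frac{2487}{2365}} = \left(-733\right) \left(- \frac{1}{4910}\right) - \frac{4751}{5 \cdot 6 \left(- \frac{1}{105}\right) + 2487 \cdot \frac{1}{2365}} = \frac{733}{4910} - \frac{4751}{30 \left(- \frac{1}{105}\right) + \frac{2487}{2365}} = \frac{733}{4910} - \frac{4751}{- \frac{2}{7} + \frac{2487}{2365}} = \frac{733}{4910} - \frac{4751}{\frac{12679}{16555}} = \frac{733}{4910} - \frac{78652805}{12679} = - \frac{386175978843}{62253890}$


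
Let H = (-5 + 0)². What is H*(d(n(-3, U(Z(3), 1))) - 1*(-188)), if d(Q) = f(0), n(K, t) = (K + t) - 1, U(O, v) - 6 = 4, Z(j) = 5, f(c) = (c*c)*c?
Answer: 4700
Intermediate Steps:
f(c) = c³ (f(c) = c²*c = c³)
U(O, v) = 10 (U(O, v) = 6 + 4 = 10)
n(K, t) = -1 + K + t
H = 25 (H = (-5)² = 25)
d(Q) = 0 (d(Q) = 0³ = 0)
H*(d(n(-3, U(Z(3), 1))) - 1*(-188)) = 25*(0 - 1*(-188)) = 25*(0 + 188) = 25*188 = 4700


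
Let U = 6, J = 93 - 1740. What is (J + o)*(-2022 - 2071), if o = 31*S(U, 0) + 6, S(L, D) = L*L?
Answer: 2148825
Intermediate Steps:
J = -1647
S(L, D) = L**2
o = 1122 (o = 31*6**2 + 6 = 31*36 + 6 = 1116 + 6 = 1122)
(J + o)*(-2022 - 2071) = (-1647 + 1122)*(-2022 - 2071) = -525*(-4093) = 2148825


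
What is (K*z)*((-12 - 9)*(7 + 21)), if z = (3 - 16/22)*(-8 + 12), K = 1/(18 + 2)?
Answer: -2940/11 ≈ -267.27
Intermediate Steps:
K = 1/20 ≈ 0.050000
z = 100/11 (z = (3 - 16*1/22)*4 = (3 - 8/11)*4 = (25/11)*4 = 100/11 ≈ 9.0909)
(K*z)*((-12 - 9)*(7 + 21)) = ((1/20)*(100/11))*((-12 - 9)*(7 + 21)) = 5*(-21*28)/11 = (5/11)*(-588) = -2940/11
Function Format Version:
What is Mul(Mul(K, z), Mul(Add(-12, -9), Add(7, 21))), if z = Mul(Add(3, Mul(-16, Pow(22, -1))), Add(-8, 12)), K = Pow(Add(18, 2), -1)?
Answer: Rational(-2940, 11) ≈ -267.27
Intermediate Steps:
K = Rational(1, 20) (K = Pow(20, -1) = Rational(1, 20) ≈ 0.050000)
z = Rational(100, 11) (z = Mul(Add(3, Mul(-16, Rational(1, 22))), 4) = Mul(Add(3, Rational(-8, 11)), 4) = Mul(Rational(25, 11), 4) = Rational(100, 11) ≈ 9.0909)
Mul(Mul(K, z), Mul(Add(-12, -9), Add(7, 21))) = Mul(Mul(Rational(1, 20), Rational(100, 11)), Mul(Add(-12, -9), Add(7, 21))) = Mul(Rational(5, 11), Mul(-21, 28)) = Mul(Rational(5, 11), -588) = Rational(-2940, 11)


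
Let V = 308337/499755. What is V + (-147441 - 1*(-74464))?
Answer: -12156770766/166585 ≈ -72976.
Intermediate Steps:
V = 102779/166585 (V = 308337*(1/499755) = 102779/166585 ≈ 0.61698)
V + (-147441 - 1*(-74464)) = 102779/166585 + (-147441 - 1*(-74464)) = 102779/166585 + (-147441 + 74464) = 102779/166585 - 72977 = -12156770766/166585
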